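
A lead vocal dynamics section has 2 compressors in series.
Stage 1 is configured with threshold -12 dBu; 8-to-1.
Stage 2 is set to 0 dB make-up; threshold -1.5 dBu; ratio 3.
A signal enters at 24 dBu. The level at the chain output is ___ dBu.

Stage 1: overshoot 36 dB → 36/8 = 4.5 dB → -7.5 dBu.
Stage 2: below threshold (-7.5 ≤ -1.5); passes unchanged; output -7.5 dBu.

-7.5 dBu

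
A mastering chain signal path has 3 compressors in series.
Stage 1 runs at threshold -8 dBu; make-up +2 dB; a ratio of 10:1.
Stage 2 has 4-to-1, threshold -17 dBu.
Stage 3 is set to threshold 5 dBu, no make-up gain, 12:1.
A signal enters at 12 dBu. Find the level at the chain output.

-13.75 dBu

Stage 1: 20 dB above -8 dBu, reduced 10:1 to 2 dB above → -6 dBu; +2 dB make-up → -4 dBu.
Stage 2: -4 dBu is 13 dB over -17 dBu; at 4:1 that becomes 3.25 dB over, giving -13.75 dBu.
Stage 3: -13.75 dBu ≤ 5 dBu, so stage 3 doesn't engage; output -13.75 dBu.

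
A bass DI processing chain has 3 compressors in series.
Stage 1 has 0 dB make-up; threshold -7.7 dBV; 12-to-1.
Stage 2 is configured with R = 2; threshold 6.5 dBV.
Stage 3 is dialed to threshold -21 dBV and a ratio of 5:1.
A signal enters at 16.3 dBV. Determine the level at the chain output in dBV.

Stage 1: 16.3 dBV is 24 dB over -7.7 dBV; at 12:1 that becomes 2 dB over, giving -5.7 dBV.
Stage 2: -5.7 dBV is at or below the 6.5 dBV threshold — no compression; output -5.7 dBV.
Stage 3: 15.3 dB above -21 dBV, reduced 5:1 to 3.06 dB above → -17.94 dBV.

-17.94 dBV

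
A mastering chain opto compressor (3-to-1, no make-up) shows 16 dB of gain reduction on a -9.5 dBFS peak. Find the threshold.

-33.5 dBFS

Input is 24 dB above T (since output overshoot × R = input overshoot: (-25.5 − T)·3 = -9.5 − T gives T = -33.5 dBFS).
Check: -33.5 + (-9.5 − (-33.5))/3 = -33.5 + 8 = -25.5 dBFS. ✓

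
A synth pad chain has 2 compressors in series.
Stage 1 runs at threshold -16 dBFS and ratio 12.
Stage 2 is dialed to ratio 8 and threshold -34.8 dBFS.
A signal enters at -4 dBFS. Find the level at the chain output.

-32.325 dBFS

Stage 1: -4 dBFS is 12 dB over -16 dBFS; at 12:1 that becomes 1 dB over, giving -15 dBFS.
Stage 2: -15 dBFS is 19.8 dB over -34.8 dBFS; at 8:1 that becomes 2.475 dB over, giving -32.325 dBFS.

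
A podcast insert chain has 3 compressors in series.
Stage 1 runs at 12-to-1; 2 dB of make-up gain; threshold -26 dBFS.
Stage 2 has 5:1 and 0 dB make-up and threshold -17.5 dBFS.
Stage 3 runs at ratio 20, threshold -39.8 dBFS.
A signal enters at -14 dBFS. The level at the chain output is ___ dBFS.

-38.96 dBFS

Stage 1: 12 dB above -26 dBFS, reduced 12:1 to 1 dB above → -25 dBFS; +2 dB make-up → -23 dBFS.
Stage 2: -23 dBFS ≤ -17.5 dBFS, so stage 2 doesn't engage; output -23 dBFS.
Stage 3: 16.8 dB above -39.8 dBFS, reduced 20:1 to 0.84 dB above → -38.96 dBFS.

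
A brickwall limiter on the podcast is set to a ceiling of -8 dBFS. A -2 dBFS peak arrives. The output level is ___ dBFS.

At ∞:1, everything above -8 dBFS is held at the ceiling.

-8 dBFS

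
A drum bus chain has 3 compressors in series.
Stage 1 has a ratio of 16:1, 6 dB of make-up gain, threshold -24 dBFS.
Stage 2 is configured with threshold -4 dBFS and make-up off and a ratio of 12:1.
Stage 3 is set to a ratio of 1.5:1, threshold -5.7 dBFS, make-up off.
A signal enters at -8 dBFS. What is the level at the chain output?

Stage 1: 16 dB above -24 dBFS, reduced 16:1 to 1 dB above → -23 dBFS; +6 dB make-up → -17 dBFS.
Stage 2: below threshold (-17 ≤ -4); passes unchanged; output -17 dBFS.
Stage 3: -17 dBFS is at or below the -5.7 dBFS threshold — no compression; output -17 dBFS.

-17 dBFS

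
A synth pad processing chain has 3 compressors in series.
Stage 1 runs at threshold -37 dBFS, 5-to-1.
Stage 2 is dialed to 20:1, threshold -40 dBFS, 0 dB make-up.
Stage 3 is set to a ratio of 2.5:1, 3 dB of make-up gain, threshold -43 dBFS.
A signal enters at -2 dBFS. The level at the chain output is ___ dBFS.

-38.6 dBFS

Stage 1: overshoot 35 dB → 35/5 = 7 dB → -30 dBFS.
Stage 2: overshoot 10 dB → 10/20 = 0.5 dB → -39.5 dBFS.
Stage 3: overshoot 3.5 dB → 3.5/2.5 = 1.4 dB → -41.6 dBFS; +3 dB make-up → -38.6 dBFS.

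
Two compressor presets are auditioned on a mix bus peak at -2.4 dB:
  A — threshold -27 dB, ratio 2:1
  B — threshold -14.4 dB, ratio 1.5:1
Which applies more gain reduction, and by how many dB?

A, by 8.3 dB

A: overshoot 24.6 dB → output overshoot 12.3 dB → GR 12.3 dB.
B: overshoot 12 dB → output overshoot 8 dB → GR 4 dB.
Difference: 8.3 dB in favour of A.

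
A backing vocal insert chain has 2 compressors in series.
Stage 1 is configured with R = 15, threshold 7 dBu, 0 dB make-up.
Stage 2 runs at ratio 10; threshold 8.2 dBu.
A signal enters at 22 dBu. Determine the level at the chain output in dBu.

Stage 1: 15 dB above 7 dBu, reduced 15:1 to 1 dB above → 8 dBu.
Stage 2: below threshold (8 ≤ 8.2); passes unchanged; output 8 dBu.

8 dBu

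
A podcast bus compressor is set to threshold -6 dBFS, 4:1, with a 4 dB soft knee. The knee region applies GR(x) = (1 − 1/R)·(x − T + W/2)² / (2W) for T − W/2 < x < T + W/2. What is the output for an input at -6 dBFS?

x − T + W/2 = -6 − (-6) + 2 = 2.
GR = (1 − 1/4) × 2² / 8 = 0.75 × 4 / 8 = 0.375 dB.
Output = -6 − 0.375 = -6.375 dBFS.

-6.375 dBFS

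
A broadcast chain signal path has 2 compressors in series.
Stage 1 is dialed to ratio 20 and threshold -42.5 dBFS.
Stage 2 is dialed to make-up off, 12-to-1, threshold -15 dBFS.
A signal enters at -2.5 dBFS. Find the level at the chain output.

Stage 1: 40 dB above -42.5 dBFS, reduced 20:1 to 2 dB above → -40.5 dBFS.
Stage 2: -40.5 dBFS is at or below the -15 dBFS threshold — no compression; output -40.5 dBFS.

-40.5 dBFS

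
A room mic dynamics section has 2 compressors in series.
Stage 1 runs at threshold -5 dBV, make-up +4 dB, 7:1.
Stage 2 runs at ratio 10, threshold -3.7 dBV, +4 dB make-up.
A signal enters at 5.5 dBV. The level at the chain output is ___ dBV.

Stage 1: 5.5 dBV is 10.5 dB over -5 dBV; at 7:1 that becomes 1.5 dB over, giving -3.5 dBV; +4 dB make-up → 0.5 dBV.
Stage 2: 0.5 dBV is 4.2 dB over -3.7 dBV; at 10:1 that becomes 0.42 dB over, giving -3.28 dBV; +4 dB make-up → 0.72 dBV.

0.72 dBV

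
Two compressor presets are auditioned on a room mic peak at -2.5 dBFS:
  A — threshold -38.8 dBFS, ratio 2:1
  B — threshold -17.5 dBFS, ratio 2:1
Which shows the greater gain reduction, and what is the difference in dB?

A: GR = 36.3 − 36.3/2 = 18.15 dB.
B: GR = 15 − 15/2 = 7.5 dB.
A applies 10.65 dB more gain reduction.

A, by 10.65 dB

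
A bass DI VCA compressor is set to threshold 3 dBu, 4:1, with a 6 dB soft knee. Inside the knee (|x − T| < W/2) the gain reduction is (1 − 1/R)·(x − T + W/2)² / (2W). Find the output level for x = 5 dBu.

x − T + W/2 = 5 − 3 + 3 = 5.
GR = (1 − 1/4) × 5² / 12 = 0.75 × 25 / 12 = 1.5625 dB.
Output = 5 − 1.5625 = 3.4375 dBu.

3.4375 dBu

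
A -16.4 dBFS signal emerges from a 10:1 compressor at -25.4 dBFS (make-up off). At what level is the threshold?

-26.4 dBFS

Input is 10 dB above T (since output overshoot × R = input overshoot: (-25.4 − T)·10 = -16.4 − T gives T = -26.4 dBFS).
Check: -26.4 + (-16.4 − (-26.4))/10 = -26.4 + 1 = -25.4 dBFS. ✓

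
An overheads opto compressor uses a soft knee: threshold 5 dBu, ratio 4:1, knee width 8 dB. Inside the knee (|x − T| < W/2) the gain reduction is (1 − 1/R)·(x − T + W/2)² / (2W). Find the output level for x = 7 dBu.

x − T + W/2 = 7 − 5 + 4 = 6.
GR = (1 − 1/4) × 6² / 16 = 0.75 × 36 / 16 = 1.6875 dB.
Output = 7 − 1.6875 = 5.3125 dBu.

5.3125 dBu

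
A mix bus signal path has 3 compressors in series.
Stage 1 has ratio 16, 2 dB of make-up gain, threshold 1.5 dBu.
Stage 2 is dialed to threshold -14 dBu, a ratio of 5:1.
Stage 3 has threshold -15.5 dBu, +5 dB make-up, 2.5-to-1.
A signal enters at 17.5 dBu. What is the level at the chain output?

Stage 1: 16 dB above 1.5 dBu, reduced 16:1 to 1 dB above → 2.5 dBu; +2 dB make-up → 4.5 dBu.
Stage 2: overshoot 18.5 dB → 18.5/5 = 3.7 dB → -10.3 dBu.
Stage 3: overshoot 5.2 dB → 5.2/2.5 = 2.08 dB → -13.42 dBu; +5 dB make-up → -8.42 dBu.

-8.42 dBu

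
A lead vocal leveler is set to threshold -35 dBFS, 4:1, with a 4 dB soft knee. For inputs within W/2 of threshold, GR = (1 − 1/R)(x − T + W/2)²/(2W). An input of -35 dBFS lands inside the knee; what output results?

x − T + W/2 = -35 − (-35) + 2 = 2.
GR = (1 − 1/4) × 2² / 8 = 0.75 × 4 / 8 = 0.375 dB.
Output = -35 − 0.375 = -35.375 dBFS.

-35.375 dBFS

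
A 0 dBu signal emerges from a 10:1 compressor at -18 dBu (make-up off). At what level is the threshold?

Input is 20 dB above T (since output overshoot × R = input overshoot: (-18 − T)·10 = 0 − T gives T = -20 dBu).
Check: -20 + (0 − (-20))/10 = -20 + 2 = -18 dBu. ✓

-20 dBu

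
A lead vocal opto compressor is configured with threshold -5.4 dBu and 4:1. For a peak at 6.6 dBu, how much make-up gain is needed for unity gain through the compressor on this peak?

Overshoot 12 dB → 12/4 = 3 dB after compression, so the compressed level is -5.4 + 3 = -2.4 dBu.
Make-up = target − compressed = 6.6 − (-2.4) = 9 dB.

9 dB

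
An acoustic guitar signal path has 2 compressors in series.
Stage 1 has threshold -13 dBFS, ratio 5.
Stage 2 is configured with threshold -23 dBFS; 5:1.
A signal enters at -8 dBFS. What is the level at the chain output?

-20.8 dBFS

Stage 1: -8 dBFS is 5 dB over -13 dBFS; at 5:1 that becomes 1 dB over, giving -12 dBFS.
Stage 2: 11 dB above -23 dBFS, reduced 5:1 to 2.2 dB above → -20.8 dBFS.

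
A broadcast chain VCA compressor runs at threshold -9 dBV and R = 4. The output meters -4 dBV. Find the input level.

11 dBV

Post-compression overshoot = -4 − (-9) = 5 dB.
Undo the ratio: input overshoot = 5 × 4 = 20 dB, giving input = 11 dBV.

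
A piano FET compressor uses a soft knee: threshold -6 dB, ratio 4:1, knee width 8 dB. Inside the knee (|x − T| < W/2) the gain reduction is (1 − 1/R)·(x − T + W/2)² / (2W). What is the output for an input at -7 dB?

-7.421875 dB

x − T + W/2 = -7 − (-6) + 4 = 3.
GR = (1 − 1/4) × 3² / 16 = 0.75 × 9 / 16 = 0.421875 dB.
Output = -7 − 0.421875 = -7.421875 dB.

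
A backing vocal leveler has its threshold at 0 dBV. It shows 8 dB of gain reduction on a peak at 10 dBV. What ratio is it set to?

5:1

Input overshoot = 10 − 0 = 10 dB.
Output overshoot = 10 − 8 = 2 dB.
Ratio = input overshoot / output overshoot = 10 / 2 = 5.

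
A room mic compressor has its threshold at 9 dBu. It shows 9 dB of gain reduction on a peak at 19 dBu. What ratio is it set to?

Input overshoot = 19 − 9 = 10 dB.
Output overshoot = 10 − 9 = 1 dB.
Ratio = input overshoot / output overshoot = 10 / 1 = 10.

10:1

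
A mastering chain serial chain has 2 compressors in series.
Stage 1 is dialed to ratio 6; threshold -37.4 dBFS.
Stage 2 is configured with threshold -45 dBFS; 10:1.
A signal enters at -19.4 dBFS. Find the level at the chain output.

-43.94 dBFS

Stage 1: -19.4 dBFS is 18 dB over -37.4 dBFS; at 6:1 that becomes 3 dB over, giving -34.4 dBFS.
Stage 2: overshoot 10.6 dB → 10.6/10 = 1.06 dB → -43.94 dBFS.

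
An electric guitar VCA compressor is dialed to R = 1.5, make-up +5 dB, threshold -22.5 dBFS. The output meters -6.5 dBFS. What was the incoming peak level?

-6 dBFS

Before make-up, the level was -6.5 − 5 = -11.5 dBFS.
Post-compression overshoot = -11.5 − (-22.5) = 11 dB.
Before 1.5:1 compression the overshoot was 11 × 1.5 = 16.5 dB, so input = -22.5 + 16.5 = -6 dBFS.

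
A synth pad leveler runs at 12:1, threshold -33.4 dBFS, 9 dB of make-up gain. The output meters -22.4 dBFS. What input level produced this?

-9.4 dBFS

Stripping the +9 dB make-up gives -31.4 dBFS at the gain stage.
Post-compression overshoot = -31.4 − (-33.4) = 2 dB.
Undo the ratio: input overshoot = 2 × 12 = 24 dB, giving input = -9.4 dBFS.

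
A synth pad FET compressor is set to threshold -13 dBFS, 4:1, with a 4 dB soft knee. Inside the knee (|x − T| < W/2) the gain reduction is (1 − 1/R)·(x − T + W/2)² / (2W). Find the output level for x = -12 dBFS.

x − T + W/2 = -12 − (-13) + 2 = 3.
GR = (1 − 1/4) × 3² / 8 = 0.75 × 9 / 8 = 0.84375 dB.
Output = -12 − 0.84375 = -12.84375 dBFS.

-12.84375 dBFS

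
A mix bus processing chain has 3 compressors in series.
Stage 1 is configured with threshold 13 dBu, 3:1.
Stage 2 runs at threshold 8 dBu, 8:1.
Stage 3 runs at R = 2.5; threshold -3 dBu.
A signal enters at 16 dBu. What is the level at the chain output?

1.7 dBu

Stage 1: 16 dBu is 3 dB over 13 dBu; at 3:1 that becomes 1 dB over, giving 14 dBu.
Stage 2: overshoot 6 dB → 6/8 = 0.75 dB → 8.75 dBu.
Stage 3: overshoot 11.75 dB → 11.75/2.5 = 4.7 dB → 1.7 dBu.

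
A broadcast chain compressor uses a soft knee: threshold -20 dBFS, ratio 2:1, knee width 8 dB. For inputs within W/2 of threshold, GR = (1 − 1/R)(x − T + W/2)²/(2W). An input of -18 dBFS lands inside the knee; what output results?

x − T + W/2 = -18 − (-20) + 4 = 6.
GR = (1 − 1/2) × 6² / 16 = 0.5 × 36 / 16 = 1.125 dB.
Output = -18 − 1.125 = -19.125 dBFS.

-19.125 dBFS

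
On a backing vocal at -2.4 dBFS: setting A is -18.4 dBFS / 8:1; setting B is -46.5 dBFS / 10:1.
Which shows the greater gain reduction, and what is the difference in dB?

A: GR = 16 − 16/8 = 14 dB.
B: GR = 44.1 − 44.1/10 = 39.69 dB.
Difference: 25.69 dB in favour of B.

B, by 25.69 dB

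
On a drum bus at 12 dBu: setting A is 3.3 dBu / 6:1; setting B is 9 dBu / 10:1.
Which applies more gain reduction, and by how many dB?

A, by 4.55 dB

A: 8.7 dB over, compressed to 1.45 dB over, so 7.25 dB of GR.
B: 3 dB over, compressed to 0.3 dB over, so 2.7 dB of GR.
A applies 4.55 dB more gain reduction.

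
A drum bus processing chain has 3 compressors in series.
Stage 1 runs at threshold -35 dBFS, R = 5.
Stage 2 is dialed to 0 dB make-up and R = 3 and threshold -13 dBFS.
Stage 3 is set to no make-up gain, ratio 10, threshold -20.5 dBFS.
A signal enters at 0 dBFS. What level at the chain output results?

Stage 1: 35 dB above -35 dBFS, reduced 5:1 to 7 dB above → -28 dBFS.
Stage 2: below threshold (-28 ≤ -13); passes unchanged; output -28 dBFS.
Stage 3: below threshold (-28 ≤ -20.5); passes unchanged; output -28 dBFS.

-28 dBFS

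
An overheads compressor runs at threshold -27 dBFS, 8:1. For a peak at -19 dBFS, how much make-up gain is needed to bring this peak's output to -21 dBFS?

5 dB

The peak compresses to -27 + 8/8 = -26 dBFS.
To reach -21 dBFS requires -21 − (-26) = 5 dB of make-up.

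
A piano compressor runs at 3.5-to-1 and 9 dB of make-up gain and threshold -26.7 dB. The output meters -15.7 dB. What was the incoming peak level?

-19.7 dB

Remove make-up: -15.7 − 9 = -24.7 dB.
The compressed level sits -24.7 − (-26.7) = 2 dB over threshold.
Before 3.5:1 compression the overshoot was 2 × 3.5 = 7 dB, so input = -26.7 + 7 = -19.7 dB.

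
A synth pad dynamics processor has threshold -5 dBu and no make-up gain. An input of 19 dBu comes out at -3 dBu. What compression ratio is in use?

Input overshoot = 19 − (-5) = 24 dB; output overshoot = -3 − (-5) = 2 dB.
Ratio = 24 / 2 = 12.

12:1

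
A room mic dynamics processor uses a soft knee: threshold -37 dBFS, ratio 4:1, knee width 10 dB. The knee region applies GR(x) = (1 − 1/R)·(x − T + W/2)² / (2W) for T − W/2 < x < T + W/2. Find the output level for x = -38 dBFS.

x − T + W/2 = -38 − (-37) + 5 = 4.
GR = (1 − 1/4) × 4² / 20 = 0.75 × 16 / 20 = 0.6 dB.
Output = -38 − 0.6 = -38.6 dBFS.

-38.6 dBFS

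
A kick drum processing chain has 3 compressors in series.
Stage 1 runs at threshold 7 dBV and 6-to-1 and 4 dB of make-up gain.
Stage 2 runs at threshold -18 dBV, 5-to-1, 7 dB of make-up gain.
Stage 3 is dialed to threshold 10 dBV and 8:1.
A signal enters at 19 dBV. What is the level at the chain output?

Stage 1: overshoot 12 dB → 12/6 = 2 dB → 9 dBV; +4 dB make-up → 13 dBV.
Stage 2: 13 dBV is 31 dB over -18 dBV; at 5:1 that becomes 6.2 dB over, giving -11.8 dBV; +7 dB make-up → -4.8 dBV.
Stage 3: -4.8 dBV is at or below the 10 dBV threshold — no compression; output -4.8 dBV.

-4.8 dBV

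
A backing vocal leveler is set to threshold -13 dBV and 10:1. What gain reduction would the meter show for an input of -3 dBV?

The signal is 10 dB above threshold.
After 10:1 compression the overshoot becomes 10/10 = 1 dB.
Gain reduction = 10 − 1 = 9 dB.

9 dB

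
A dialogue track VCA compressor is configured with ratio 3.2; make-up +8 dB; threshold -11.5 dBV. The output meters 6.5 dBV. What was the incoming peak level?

20.5 dBV

Remove make-up: 6.5 − 8 = -1.5 dBV.
The compressed level sits -1.5 − (-11.5) = 10 dB over threshold.
Undo the ratio: input overshoot = 10 × 3.2 = 32 dB, giving input = 20.5 dBV.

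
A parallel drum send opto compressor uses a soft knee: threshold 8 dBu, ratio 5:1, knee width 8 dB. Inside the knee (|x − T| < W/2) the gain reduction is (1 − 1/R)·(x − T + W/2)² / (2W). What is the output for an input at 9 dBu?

x − T + W/2 = 9 − 8 + 4 = 5.
GR = (1 − 1/5) × 5² / 16 = 0.8 × 25 / 16 = 1.25 dB.
Output = 9 − 1.25 = 7.75 dBu.

7.75 dBu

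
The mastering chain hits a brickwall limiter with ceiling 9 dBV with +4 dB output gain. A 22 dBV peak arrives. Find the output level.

13 dBV

A brickwall limiter is an ∞:1 compressor: any input above the ceiling is clamped to 9 dBV.
Output gain then adds 4 dB: 9 + 4 = 13 dBV.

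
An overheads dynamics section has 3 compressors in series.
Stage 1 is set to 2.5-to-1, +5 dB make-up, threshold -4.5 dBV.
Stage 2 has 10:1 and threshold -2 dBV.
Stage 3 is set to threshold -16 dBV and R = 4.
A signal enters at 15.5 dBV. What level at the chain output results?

Stage 1: 15.5 dBV is 20 dB over -4.5 dBV; at 2.5:1 that becomes 8 dB over, giving 3.5 dBV; +5 dB make-up → 8.5 dBV.
Stage 2: 10.5 dB above -2 dBV, reduced 10:1 to 1.05 dB above → -0.95 dBV.
Stage 3: overshoot 15.05 dB → 15.05/4 = 3.7625 dB → -12.2375 dBV.

-12.2375 dBV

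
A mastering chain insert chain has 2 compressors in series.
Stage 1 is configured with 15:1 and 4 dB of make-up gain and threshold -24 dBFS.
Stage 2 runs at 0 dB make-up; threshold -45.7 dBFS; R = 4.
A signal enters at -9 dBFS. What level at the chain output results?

-39.025 dBFS

Stage 1: 15 dB above -24 dBFS, reduced 15:1 to 1 dB above → -23 dBFS; +4 dB make-up → -19 dBFS.
Stage 2: overshoot 26.7 dB → 26.7/4 = 6.675 dB → -39.025 dBFS.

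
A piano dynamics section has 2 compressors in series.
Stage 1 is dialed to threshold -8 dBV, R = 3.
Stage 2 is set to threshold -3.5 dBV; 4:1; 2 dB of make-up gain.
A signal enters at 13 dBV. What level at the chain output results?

Stage 1: overshoot 21 dB → 21/3 = 7 dB → -1 dBV.
Stage 2: -1 dBV is 2.5 dB over -3.5 dBV; at 4:1 that becomes 0.625 dB over, giving -2.875 dBV; +2 dB make-up → -0.875 dBV.

-0.875 dBV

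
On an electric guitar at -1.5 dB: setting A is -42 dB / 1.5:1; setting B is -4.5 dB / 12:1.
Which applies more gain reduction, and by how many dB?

A: GR = 40.5 − 40.5/1.5 = 13.5 dB.
B: GR = 3 − 3/12 = 2.75 dB.
Difference: 10.75 dB in favour of A.

A, by 10.75 dB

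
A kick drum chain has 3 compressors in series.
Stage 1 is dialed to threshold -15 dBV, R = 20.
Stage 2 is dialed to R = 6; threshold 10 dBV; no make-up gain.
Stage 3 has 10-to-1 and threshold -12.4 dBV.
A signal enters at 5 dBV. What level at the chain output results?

Stage 1: 5 dBV is 20 dB over -15 dBV; at 20:1 that becomes 1 dB over, giving -14 dBV.
Stage 2: -14 dBV ≤ 10 dBV, so stage 2 doesn't engage; output -14 dBV.
Stage 3: -14 dBV ≤ -12.4 dBV, so stage 3 doesn't engage; output -14 dBV.

-14 dBV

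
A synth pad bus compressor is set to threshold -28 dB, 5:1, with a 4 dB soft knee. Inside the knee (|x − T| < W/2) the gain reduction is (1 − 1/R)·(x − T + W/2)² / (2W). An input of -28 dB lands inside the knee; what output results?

x − T + W/2 = -28 − (-28) + 2 = 2.
GR = (1 − 1/5) × 2² / 8 = 0.8 × 4 / 8 = 0.4 dB.
Output = -28 − 0.4 = -28.4 dB.

-28.4 dB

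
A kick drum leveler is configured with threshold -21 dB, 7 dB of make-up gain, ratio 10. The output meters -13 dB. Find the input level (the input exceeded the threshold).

-11 dB

Remove make-up: -13 − 7 = -20 dB.
Post-compression overshoot = -20 − (-21) = 1 dB.
Input overshoot = R × output overshoot = 10 dB → input = -21 + 10 = -11 dB.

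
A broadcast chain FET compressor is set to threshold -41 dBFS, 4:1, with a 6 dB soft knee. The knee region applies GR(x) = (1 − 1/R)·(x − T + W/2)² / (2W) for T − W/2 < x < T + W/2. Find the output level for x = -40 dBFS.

x − T + W/2 = -40 − (-41) + 3 = 4.
GR = (1 − 1/4) × 4² / 12 = 0.75 × 16 / 12 = 1 dB.
Output = -40 − 1 = -41 dBFS.

-41 dBFS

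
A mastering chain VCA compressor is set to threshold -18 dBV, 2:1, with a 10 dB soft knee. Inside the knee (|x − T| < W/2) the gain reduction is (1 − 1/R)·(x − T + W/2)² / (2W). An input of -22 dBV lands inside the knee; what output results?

x − T + W/2 = -22 − (-18) + 5 = 1.
GR = (1 − 1/2) × 1² / 20 = 0.5 × 1 / 20 = 0.025 dB.
Output = -22 − 0.025 = -22.025 dBV.

-22.025 dBV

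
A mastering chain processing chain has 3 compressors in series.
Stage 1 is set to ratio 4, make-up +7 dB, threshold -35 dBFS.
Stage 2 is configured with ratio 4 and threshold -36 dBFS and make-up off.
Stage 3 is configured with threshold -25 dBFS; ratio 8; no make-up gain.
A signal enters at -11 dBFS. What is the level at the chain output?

-32.5 dBFS

Stage 1: 24 dB above -35 dBFS, reduced 4:1 to 6 dB above → -29 dBFS; +7 dB make-up → -22 dBFS.
Stage 2: overshoot 14 dB → 14/4 = 3.5 dB → -32.5 dBFS.
Stage 3: below threshold (-32.5 ≤ -25); passes unchanged; output -32.5 dBFS.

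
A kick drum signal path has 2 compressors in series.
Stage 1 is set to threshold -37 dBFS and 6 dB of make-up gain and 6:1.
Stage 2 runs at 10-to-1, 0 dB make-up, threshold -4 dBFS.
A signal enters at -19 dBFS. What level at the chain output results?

Stage 1: -19 dBFS is 18 dB over -37 dBFS; at 6:1 that becomes 3 dB over, giving -34 dBFS; +6 dB make-up → -28 dBFS.
Stage 2: -28 dBFS is at or below the -4 dBFS threshold — no compression; output -28 dBFS.

-28 dBFS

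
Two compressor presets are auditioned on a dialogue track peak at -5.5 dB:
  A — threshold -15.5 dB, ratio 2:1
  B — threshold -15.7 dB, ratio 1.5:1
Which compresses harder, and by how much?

A, by 1.6 dB

A: overshoot 10 dB → output overshoot 5 dB → GR 5 dB.
B: overshoot 10.2 dB → output overshoot 6.8 dB → GR 3.4 dB.
Difference: 1.6 dB in favour of A.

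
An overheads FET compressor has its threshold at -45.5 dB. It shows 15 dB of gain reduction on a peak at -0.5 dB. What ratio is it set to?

1.5:1

Input overshoot = -0.5 − (-45.5) = 45 dB.
Output overshoot = 45 − 15 = 30 dB.
Ratio = input overshoot / output overshoot = 45 / 30 = 1.5.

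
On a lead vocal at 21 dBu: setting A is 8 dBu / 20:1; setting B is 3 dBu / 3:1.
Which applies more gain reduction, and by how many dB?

A, by 0.35 dB

A: overshoot 13 dB → output overshoot 0.65 dB → GR 12.35 dB.
B: overshoot 18 dB → output overshoot 6 dB → GR 12 dB.
A applies 0.35 dB more gain reduction.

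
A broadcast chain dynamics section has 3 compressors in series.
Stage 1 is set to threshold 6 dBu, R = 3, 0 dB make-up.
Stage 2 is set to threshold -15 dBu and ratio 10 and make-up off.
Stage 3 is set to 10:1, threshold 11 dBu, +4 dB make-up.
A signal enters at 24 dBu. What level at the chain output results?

Stage 1: 24 dBu is 18 dB over 6 dBu; at 3:1 that becomes 6 dB over, giving 12 dBu.
Stage 2: overshoot 27 dB → 27/10 = 2.7 dB → -12.3 dBu.
Stage 3: below threshold (-12.3 ≤ 11); passes unchanged; make-up brings it to -8.3 dBu.

-8.3 dBu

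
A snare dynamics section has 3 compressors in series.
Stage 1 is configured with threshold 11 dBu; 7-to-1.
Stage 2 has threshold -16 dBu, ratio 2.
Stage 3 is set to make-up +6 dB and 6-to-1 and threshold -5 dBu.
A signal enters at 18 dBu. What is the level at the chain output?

1.5 dBu

Stage 1: 18 dBu is 7 dB over 11 dBu; at 7:1 that becomes 1 dB over, giving 12 dBu.
Stage 2: 28 dB above -16 dBu, reduced 2:1 to 14 dB above → -2 dBu.
Stage 3: 3 dB above -5 dBu, reduced 6:1 to 0.5 dB above → -4.5 dBu; +6 dB make-up → 1.5 dBu.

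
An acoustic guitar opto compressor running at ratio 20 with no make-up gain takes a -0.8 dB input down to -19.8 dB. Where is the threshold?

-20.8 dB

Input is 20 dB above T (since output overshoot × R = input overshoot: (-19.8 − T)·20 = -0.8 − T gives T = -20.8 dB).
Check: -20.8 + (-0.8 − (-20.8))/20 = -20.8 + 1 = -19.8 dB. ✓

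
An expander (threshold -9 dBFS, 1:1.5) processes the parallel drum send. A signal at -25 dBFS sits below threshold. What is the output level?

The input is 16 dB below the -9 dBFS threshold.
A 1:1.5 expander multiplies undershoot by 1.5: 16 × 1.5 = 24 dB below threshold.
Output = -9 − 24 = -33 dBFS.

-33 dBFS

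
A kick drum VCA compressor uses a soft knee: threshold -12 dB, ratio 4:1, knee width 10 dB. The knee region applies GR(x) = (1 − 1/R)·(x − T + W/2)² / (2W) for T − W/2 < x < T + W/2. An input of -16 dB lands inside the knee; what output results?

-16.0375 dB

x − T + W/2 = -16 − (-12) + 5 = 1.
GR = (1 − 1/4) × 1² / 20 = 0.75 × 1 / 20 = 0.0375 dB.
Output = -16 − 0.0375 = -16.0375 dB.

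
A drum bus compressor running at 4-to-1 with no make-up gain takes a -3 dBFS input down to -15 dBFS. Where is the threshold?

-19 dBFS

Input is 16 dB above T (since output overshoot × R = input overshoot: (-15 − T)·4 = -3 − T gives T = -19 dBFS).
Check: -19 + (-3 − (-19))/4 = -19 + 4 = -15 dBFS. ✓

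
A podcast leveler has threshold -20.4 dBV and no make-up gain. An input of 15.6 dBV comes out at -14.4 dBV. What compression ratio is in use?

6:1

Input overshoot = 15.6 − (-20.4) = 36 dB; output overshoot = -14.4 − (-20.4) = 6 dB.
Ratio = 36 / 6 = 6.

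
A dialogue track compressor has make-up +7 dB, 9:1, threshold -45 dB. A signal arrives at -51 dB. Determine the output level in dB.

-44 dB

-51 dB is 6 dB below the -45 dB threshold, so no gain reduction is applied.
Make-up gain adds 7 dB: -51 + 7 = -44 dB.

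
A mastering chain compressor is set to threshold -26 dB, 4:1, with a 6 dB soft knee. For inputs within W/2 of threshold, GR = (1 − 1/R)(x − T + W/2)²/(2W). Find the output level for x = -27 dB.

x − T + W/2 = -27 − (-26) + 3 = 2.
GR = (1 − 1/4) × 2² / 12 = 0.75 × 4 / 12 = 0.25 dB.
Output = -27 − 0.25 = -27.25 dB.

-27.25 dB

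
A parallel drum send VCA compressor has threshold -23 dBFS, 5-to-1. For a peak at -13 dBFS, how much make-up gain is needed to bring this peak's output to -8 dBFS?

13 dB

The peak compresses to -23 + 10/5 = -21 dBFS.
To reach -8 dBFS requires -8 − (-21) = 13 dB of make-up.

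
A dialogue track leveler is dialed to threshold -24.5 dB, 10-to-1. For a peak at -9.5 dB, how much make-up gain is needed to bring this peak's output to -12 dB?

11 dB

Without make-up, output = threshold + overshoot/10 = -24.5 + 1.5 = -23 dB.
Gap to target: 11 dB.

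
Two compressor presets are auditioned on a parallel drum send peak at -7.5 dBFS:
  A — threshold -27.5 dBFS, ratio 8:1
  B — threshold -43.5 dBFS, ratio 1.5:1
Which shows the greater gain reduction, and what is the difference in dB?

A, by 5.5 dB

A: 20 dB over, compressed to 2.5 dB over, so 17.5 dB of GR.
B: 36 dB over, compressed to 24 dB over, so 12 dB of GR.
A applies 5.5 dB more gain reduction.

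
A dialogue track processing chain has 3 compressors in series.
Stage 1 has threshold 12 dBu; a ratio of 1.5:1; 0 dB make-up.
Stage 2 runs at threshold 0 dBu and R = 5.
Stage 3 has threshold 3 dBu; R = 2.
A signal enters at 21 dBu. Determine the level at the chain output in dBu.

Stage 1: 21 dBu is 9 dB over 12 dBu; at 1.5:1 that becomes 6 dB over, giving 18 dBu.
Stage 2: overshoot 18 dB → 18/5 = 3.6 dB → 3.6 dBu.
Stage 3: overshoot 0.6 dB → 0.6/2 = 0.3 dB → 3.3 dBu.

3.3 dBu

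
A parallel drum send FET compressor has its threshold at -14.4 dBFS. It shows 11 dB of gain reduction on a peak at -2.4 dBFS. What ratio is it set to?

Input overshoot = -2.4 − (-14.4) = 12 dB.
Output overshoot = 12 − 11 = 1 dB.
Ratio = input overshoot / output overshoot = 12 / 1 = 12.

12:1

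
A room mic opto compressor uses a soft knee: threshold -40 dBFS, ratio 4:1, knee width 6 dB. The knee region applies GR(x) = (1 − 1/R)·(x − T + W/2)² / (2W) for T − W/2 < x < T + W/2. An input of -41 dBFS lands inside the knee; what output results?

-41.25 dBFS

x − T + W/2 = -41 − (-40) + 3 = 2.
GR = (1 − 1/4) × 2² / 12 = 0.75 × 4 / 12 = 0.25 dB.
Output = -41 − 0.25 = -41.25 dBFS.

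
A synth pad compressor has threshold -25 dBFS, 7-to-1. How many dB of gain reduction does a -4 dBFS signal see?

18 dB

-4 dBFS exceeds the threshold by 21 dB.
After 7:1 compression the overshoot becomes 21/7 = 3 dB.
So the signal is attenuated by 21 − 3 = 18 dB.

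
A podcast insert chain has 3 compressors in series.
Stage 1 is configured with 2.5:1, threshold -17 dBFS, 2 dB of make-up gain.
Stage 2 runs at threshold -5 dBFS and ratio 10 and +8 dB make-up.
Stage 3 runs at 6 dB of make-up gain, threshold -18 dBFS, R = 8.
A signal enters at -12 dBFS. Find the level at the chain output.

Stage 1: -12 dBFS is 5 dB over -17 dBFS; at 2.5:1 that becomes 2 dB over, giving -15 dBFS; +2 dB make-up → -13 dBFS.
Stage 2: -13 dBFS ≤ -5 dBFS, so stage 2 doesn't engage; make-up brings it to -5 dBFS.
Stage 3: 13 dB above -18 dBFS, reduced 8:1 to 1.625 dB above → -16.375 dBFS; +6 dB make-up → -10.375 dBFS.

-10.375 dBFS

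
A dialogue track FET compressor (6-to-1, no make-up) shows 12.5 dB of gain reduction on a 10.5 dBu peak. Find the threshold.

Gain reduction = 10.5 − (-2) = 12.5 dB; output overshoot = GR / (R − 1) = 12.5 / 5 = 2.5 dB.
Threshold = output − output overshoot = -2 − 2.5 = -4.5 dBu.

-4.5 dBu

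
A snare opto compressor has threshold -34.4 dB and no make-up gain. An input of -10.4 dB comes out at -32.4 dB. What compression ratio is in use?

Input overshoot = -10.4 − (-34.4) = 24 dB; output overshoot = -32.4 − (-34.4) = 2 dB.
Ratio = 24 / 2 = 12.

12:1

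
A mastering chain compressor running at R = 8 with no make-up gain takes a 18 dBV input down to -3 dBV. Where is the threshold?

Let T be the threshold. Output overshoot = (input overshoot)/R, so -3 − T = (18 − T)/8.
8·(-3 − T) = 18 − T → 7·T = -24 − 18 = -42.
T = -42/7 = -6 dBV.

-6 dBV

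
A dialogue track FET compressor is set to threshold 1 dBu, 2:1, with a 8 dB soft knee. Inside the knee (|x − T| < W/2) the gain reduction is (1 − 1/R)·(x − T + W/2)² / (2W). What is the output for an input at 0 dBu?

x − T + W/2 = 0 − 1 + 4 = 3.
GR = (1 − 1/2) × 3² / 16 = 0.5 × 9 / 16 = 0.28125 dB.
Output = 0 − 0.28125 = -0.28125 dBu.

-0.28125 dBu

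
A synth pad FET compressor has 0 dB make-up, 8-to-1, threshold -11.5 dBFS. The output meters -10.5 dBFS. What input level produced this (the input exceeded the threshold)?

The compressed level sits -10.5 − (-11.5) = 1 dB over threshold.
Before 8:1 compression the overshoot was 1 × 8 = 8 dB, so input = -11.5 + 8 = -3.5 dBFS.

-3.5 dBFS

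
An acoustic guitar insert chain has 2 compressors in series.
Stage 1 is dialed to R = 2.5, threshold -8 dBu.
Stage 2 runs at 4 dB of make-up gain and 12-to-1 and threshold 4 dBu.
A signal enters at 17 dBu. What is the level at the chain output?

Stage 1: 17 dBu is 25 dB over -8 dBu; at 2.5:1 that becomes 10 dB over, giving 2 dBu.
Stage 2: 2 dBu is at or below the 4 dBu threshold — no compression; make-up brings it to 6 dBu.

6 dBu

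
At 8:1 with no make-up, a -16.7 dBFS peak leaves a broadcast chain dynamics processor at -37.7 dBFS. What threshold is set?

-40.7 dBFS

Let T be the threshold. Output overshoot = (input overshoot)/R, so -37.7 − T = (-16.7 − T)/8.
8·(-37.7 − T) = -16.7 − T → 7·T = -301.6 − (-16.7) = -284.9.
T = -284.9/7 = -40.7 dBFS.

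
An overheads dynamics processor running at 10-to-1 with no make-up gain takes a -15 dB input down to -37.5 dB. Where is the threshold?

Let T be the threshold. Output overshoot = (input overshoot)/R, so -37.5 − T = (-15 − T)/10.
10·(-37.5 − T) = -15 − T → 9·T = -375 − (-15) = -360.
T = -360/9 = -40 dB.

-40 dB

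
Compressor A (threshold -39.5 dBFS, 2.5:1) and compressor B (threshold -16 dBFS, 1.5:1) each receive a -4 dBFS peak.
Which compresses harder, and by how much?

A, by 17.3 dB

A: overshoot 35.5 dB → output overshoot 14.2 dB → GR 21.3 dB.
B: overshoot 12 dB → output overshoot 8 dB → GR 4 dB.
Difference: 17.3 dB in favour of A.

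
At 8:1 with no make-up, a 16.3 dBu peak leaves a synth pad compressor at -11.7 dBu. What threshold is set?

Gain reduction = 16.3 − (-11.7) = 28 dB; output overshoot = GR / (R − 1) = 28 / 7 = 4 dB.
Threshold = output − output overshoot = -11.7 − 4 = -15.7 dBu.

-15.7 dBu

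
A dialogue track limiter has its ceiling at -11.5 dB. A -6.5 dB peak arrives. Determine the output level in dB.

-11.5 dB

The limiter clamps the peak to its -11.5 dB ceiling.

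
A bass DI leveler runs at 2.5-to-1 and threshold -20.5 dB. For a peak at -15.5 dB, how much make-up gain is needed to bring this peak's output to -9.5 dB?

The peak compresses to -20.5 + 5/2.5 = -18.5 dB.
To reach -9.5 dB requires -9.5 − (-18.5) = 9 dB of make-up.

9 dB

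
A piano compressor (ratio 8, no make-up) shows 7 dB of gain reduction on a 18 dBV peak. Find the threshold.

Gain reduction = 18 − 11 = 7 dB; output overshoot = GR / (R − 1) = 7 / 7 = 1 dB.
Threshold = output − output overshoot = 11 − 1 = 10 dBV.

10 dBV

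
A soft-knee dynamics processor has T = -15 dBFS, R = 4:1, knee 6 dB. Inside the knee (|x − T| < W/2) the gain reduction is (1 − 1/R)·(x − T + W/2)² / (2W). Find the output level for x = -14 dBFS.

x − T + W/2 = -14 − (-15) + 3 = 4.
GR = (1 − 1/4) × 4² / 12 = 0.75 × 16 / 12 = 1 dB.
Output = -14 − 1 = -15 dBFS.

-15 dBFS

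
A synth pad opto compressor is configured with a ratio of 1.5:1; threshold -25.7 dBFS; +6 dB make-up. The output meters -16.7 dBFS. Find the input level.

Remove make-up: -16.7 − 6 = -22.7 dBFS.
Post-compression overshoot = -22.7 − (-25.7) = 3 dB.
Undo the ratio: input overshoot = 3 × 1.5 = 4.5 dB, giving input = -21.2 dBFS.

-21.2 dBFS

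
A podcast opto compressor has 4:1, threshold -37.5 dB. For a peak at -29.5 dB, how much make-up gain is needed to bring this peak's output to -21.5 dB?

14 dB

Without make-up, output = threshold + overshoot/4 = -37.5 + 2 = -35.5 dB.
Gap to target: 14 dB.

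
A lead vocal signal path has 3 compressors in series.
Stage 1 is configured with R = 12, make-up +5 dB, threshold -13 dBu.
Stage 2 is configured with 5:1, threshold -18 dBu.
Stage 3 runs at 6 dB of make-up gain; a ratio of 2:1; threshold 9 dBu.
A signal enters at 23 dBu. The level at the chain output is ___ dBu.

-9.4 dBu

Stage 1: overshoot 36 dB → 36/12 = 3 dB → -10 dBu; +5 dB make-up → -5 dBu.
Stage 2: overshoot 13 dB → 13/5 = 2.6 dB → -15.4 dBu.
Stage 3: -15.4 dBu is at or below the 9 dBu threshold — no compression; make-up brings it to -9.4 dBu.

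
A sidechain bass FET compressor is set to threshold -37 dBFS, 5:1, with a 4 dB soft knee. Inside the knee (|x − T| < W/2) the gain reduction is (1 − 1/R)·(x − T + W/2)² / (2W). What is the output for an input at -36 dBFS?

-36.9 dBFS

x − T + W/2 = -36 − (-37) + 2 = 3.
GR = (1 − 1/5) × 3² / 8 = 0.8 × 9 / 8 = 0.9 dB.
Output = -36 − 0.9 = -36.9 dBFS.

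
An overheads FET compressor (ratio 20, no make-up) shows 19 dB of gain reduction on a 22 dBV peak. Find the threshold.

Input is 20 dB above T (since output overshoot × R = input overshoot: (3 − T)·20 = 22 − T gives T = 2 dBV).
Check: 2 + (22 − 2)/20 = 2 + 1 = 3 dBV. ✓

2 dBV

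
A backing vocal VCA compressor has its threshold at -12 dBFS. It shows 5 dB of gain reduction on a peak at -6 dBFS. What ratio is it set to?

6:1

Input overshoot = -6 − (-12) = 6 dB.
Output overshoot = 6 − 5 = 1 dB.
Ratio = input overshoot / output overshoot = 6 / 1 = 6.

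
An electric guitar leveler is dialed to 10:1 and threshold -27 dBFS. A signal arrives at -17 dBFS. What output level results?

-26 dBFS

The input is 10 dB above the -27 dBFS threshold.
The 10 dB excess becomes 1 dB after 10:1 reduction.
Output = -27 + 1 = -26 dBFS.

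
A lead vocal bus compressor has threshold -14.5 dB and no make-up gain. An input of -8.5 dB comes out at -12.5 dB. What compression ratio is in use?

3:1

Input overshoot = -8.5 − (-14.5) = 6 dB; output overshoot = -12.5 − (-14.5) = 2 dB.
Ratio = 6 / 2 = 3.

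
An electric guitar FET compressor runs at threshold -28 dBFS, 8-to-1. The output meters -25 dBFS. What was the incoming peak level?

Post-compression overshoot = -25 − (-28) = 3 dB.
Before 8:1 compression the overshoot was 3 × 8 = 24 dB, so input = -28 + 24 = -4 dBFS.

-4 dBFS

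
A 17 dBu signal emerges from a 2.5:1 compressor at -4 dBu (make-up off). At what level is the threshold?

Input is 35 dB above T (since output overshoot × R = input overshoot: (-4 − T)·2.5 = 17 − T gives T = -18 dBu).
Check: -18 + (17 − (-18))/2.5 = -18 + 14 = -4 dBu. ✓

-18 dBu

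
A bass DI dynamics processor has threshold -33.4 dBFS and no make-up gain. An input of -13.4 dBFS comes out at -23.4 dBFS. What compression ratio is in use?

2:1

Input overshoot = -13.4 − (-33.4) = 20 dB; output overshoot = -23.4 − (-33.4) = 10 dB.
Ratio = 20 / 10 = 2.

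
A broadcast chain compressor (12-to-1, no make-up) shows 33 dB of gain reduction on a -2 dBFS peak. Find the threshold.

Let T be the threshold. Output overshoot = (input overshoot)/R, so -35 − T = (-2 − T)/12.
12·(-35 − T) = -2 − T → 11·T = -420 − (-2) = -418.
T = -418/11 = -38 dBFS.

-38 dBFS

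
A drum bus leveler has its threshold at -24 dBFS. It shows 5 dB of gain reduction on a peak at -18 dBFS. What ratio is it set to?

Input overshoot = -18 − (-24) = 6 dB.
Output overshoot = 6 − 5 = 1 dB.
Ratio = input overshoot / output overshoot = 6 / 1 = 6.

6:1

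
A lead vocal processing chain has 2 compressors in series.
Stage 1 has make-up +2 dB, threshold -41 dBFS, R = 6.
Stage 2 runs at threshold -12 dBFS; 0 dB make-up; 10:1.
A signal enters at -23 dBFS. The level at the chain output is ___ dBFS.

-36 dBFS

Stage 1: -23 dBFS is 18 dB over -41 dBFS; at 6:1 that becomes 3 dB over, giving -38 dBFS; +2 dB make-up → -36 dBFS.
Stage 2: below threshold (-36 ≤ -12); passes unchanged; output -36 dBFS.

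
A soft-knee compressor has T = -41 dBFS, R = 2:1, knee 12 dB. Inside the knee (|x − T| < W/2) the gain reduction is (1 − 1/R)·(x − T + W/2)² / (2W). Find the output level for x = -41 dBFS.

x − T + W/2 = -41 − (-41) + 6 = 6.
GR = (1 − 1/2) × 6² / 24 = 0.5 × 36 / 24 = 0.75 dB.
Output = -41 − 0.75 = -41.75 dBFS.

-41.75 dBFS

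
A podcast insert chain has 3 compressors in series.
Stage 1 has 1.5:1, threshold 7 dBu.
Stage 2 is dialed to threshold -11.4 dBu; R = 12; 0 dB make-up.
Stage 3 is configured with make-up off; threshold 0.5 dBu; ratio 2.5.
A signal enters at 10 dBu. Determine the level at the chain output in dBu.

-9.7 dBu

Stage 1: 10 dBu is 3 dB over 7 dBu; at 1.5:1 that becomes 2 dB over, giving 9 dBu.
Stage 2: 20.4 dB above -11.4 dBu, reduced 12:1 to 1.7 dB above → -9.7 dBu.
Stage 3: -9.7 dBu ≤ 0.5 dBu, so stage 3 doesn't engage; output -9.7 dBu.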